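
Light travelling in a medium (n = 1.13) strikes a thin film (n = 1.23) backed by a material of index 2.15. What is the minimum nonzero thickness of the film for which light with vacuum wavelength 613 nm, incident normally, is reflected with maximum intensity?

249 nm

Top surface (1.13 → 1.23): reflection off a higher-index medium gives a half-wave phase shift.
At the lower boundary (n = 1.23 to n = 2.15) the reflected ray undergoes a half-wave phase shift.
Net: no relative phase inversion (both shifts match).
For strong reflection here: 2 n t = m λ.
Minimum nonzero at m = 1: t = λ / (2 n) = 613 / (2 × 1.23) = 249 nm.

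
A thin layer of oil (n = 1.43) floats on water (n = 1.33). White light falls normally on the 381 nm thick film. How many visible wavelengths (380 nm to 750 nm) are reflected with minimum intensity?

1

Top surface (1.0 → 1.43): reflection off a higher-index medium gives a half-wave phase shift.
Bottom surface (1.43 → 1.33): reflection off a lower-index medium gives no phase shift.
Net: one phase inversion between the two reflected rays.
With one net inversion, destructive interference in reflection requires 2 n t = m λ.
λ = 2 n t / m = 1090 / m nm.
m=1: 1090 nm (IR); m=2: 545 nm (visible); m=3: 363 nm (UV).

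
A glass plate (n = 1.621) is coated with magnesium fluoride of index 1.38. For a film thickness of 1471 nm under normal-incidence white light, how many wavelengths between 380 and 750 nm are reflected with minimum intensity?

6

Top surface (1.0 → 1.38): reflection off a higher-index medium gives a half-wave phase shift.
Ray reflecting at the bottom interface goes from n = 1.38 toward n = 1.621: a half-wave phase shift.
The two reflections carry the same phase change, so no net offset.
So the condition for destructive reflection is 2 n t = (m + ½) λ.
λ = 2 n t / (m + ½) = 4060 / (m + ½) nm.
m=4: 902 nm (IR); m=5: 738 nm (visible); m=6: 625 nm (visible); m=7: 541 nm (visible); m=8: 478 nm (visible); m=9: 427 nm (visible); m=10: 387 nm (visible); m=11: 353 nm (UV).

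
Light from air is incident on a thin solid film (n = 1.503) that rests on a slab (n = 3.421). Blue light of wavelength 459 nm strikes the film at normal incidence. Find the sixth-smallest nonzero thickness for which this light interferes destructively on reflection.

840 nm

At the upper boundary (n = 1.0 to n = 1.503) the reflected ray undergoes a half-wave phase shift.
Bottom surface (1.503 → 3.421): reflection off a higher-index medium gives a half-wave phase shift.
The two reflections carry the same phase change, so no net offset.
So the condition for destructive reflection is 2 n t = (m + ½) λ.
The sixth-smallest nonzero thickness corresponds to m = 5: t = (m + ½) λ / (2 n) = 5.50 × 459 / (2 × 1.503) = 840 nm.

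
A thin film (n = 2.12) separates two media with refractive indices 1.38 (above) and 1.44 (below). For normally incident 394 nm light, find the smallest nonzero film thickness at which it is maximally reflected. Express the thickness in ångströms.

465 Å

At the upper boundary (n = 1.38 to n = 2.12) the reflected ray undergoes a half-wave phase shift.
Ray reflecting at the bottom interface goes from n = 2.12 toward n = 1.44: no phase shift.
Exactly one π shift → a net half-wave offset.
So the condition for constructive reflection is 2 n t = (m + ½) λ.
Minimum at m = 0: t = λ / (4 n) = 394 / (4 × 2.12) = 46.5 nm.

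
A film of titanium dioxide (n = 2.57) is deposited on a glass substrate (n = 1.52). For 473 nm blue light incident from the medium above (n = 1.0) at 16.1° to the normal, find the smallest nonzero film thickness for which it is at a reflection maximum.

46.3 nm

Ray reflecting at the top interface goes from n = 1.0 toward n = 2.57: a half-wave phase shift.
Ray reflecting at the bottom interface goes from n = 2.57 toward n = 1.52: no phase shift.
Net: one phase inversion between the two reflected rays.
So the condition for constructive reflection is 2 n t cos θ_r = (m + ½) λ.
Snell's law: 1.0 sin 16.1° = 2.57 sin θ_r → sin θ_r = 0.108, cos θ_r = 0.994.
Minimum at m = 0: t = λ / (4 n cos θ_r) = 473 / (4 × 2.57 × 0.994) = 46.3 nm.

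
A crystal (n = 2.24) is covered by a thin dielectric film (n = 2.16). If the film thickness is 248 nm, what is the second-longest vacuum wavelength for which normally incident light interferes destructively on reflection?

714 nm

Ray reflecting at the top interface goes from n = 1.0 toward n = 2.16: a half-wave phase shift.
At the lower boundary (n = 2.16 to n = 2.24) the reflected ray undergoes a half-wave phase shift.
The two reflections carry the same phase change, so no net offset.
For weak reflection here: 2 n t = (m + ½) λ.
λ = 2 n t / (m + ½). The second-longest wavelength is m = 1: λ = 2 × 2.16 × 248 / 1.50 = 714 nm.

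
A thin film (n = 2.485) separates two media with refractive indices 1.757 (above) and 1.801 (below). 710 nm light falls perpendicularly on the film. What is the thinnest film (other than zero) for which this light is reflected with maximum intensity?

At the upper boundary (n = 1.757 to n = 2.485) the reflected ray undergoes a half-wave phase shift.
At the lower boundary (n = 2.485 to n = 1.801) the reflected ray undergoes no phase shift.
Exactly one π shift → a net half-wave offset.
For bright reflection here: 2 n t = (m + ½) λ.
Minimum at m = 0: t = λ / (4 n) = 710 / (4 × 2.485) = 71.4 nm.

71.4 nm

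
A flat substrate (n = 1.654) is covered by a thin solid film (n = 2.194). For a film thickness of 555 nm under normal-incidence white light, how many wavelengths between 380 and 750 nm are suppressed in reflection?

At the upper boundary (n = 1.0 to n = 2.194) the reflected ray undergoes a half-wave phase shift.
Bottom surface (2.194 → 1.654): reflection off a lower-index medium gives no phase shift.
The two reflections differ by half a wavelength.
So the condition for destructive reflection is 2 n t = m λ.
λ = 2 n t / m = 2435 / m nm.
m=3: 812 nm (IR); m=4: 609 nm (visible); m=5: 487 nm (visible); m=6: 406 nm (visible); m=7: 348 nm (UV).

3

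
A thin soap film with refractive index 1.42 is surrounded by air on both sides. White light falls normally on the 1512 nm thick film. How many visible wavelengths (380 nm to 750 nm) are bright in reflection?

5

Ray reflecting at the top interface goes from n = 1.0 toward n = 1.42: a half-wave phase shift.
At the lower boundary (n = 1.42 to n = 1.0) the reflected ray undergoes no phase shift.
The two reflections differ by half a wavelength.
For bright reflection here: 2 n t = (m + ½) λ.
λ = 2 n t / (m + ½) = 4294 / (m + ½) nm.
m=5: 781 nm (IR); m=6: 661 nm (visible); m=7: 573 nm (visible); m=8: 505 nm (visible); m=9: 452 nm (visible); m=10: 409 nm (visible); m=11: 373 nm (UV).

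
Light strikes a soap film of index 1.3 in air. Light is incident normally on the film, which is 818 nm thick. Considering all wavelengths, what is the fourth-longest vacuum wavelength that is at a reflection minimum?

532 nm

At the upper boundary (n = 1.0 to n = 1.3) the reflected ray undergoes a half-wave phase shift.
Ray reflecting at the bottom interface goes from n = 1.3 toward n = 1.0: no phase shift.
The two reflections differ by half a wavelength.
So the condition for destructive reflection is 2 n t = m λ.
λ = 2 n t / m. The fourth-longest wavelength is m = 4: λ = 2 × 1.3 × 818 / 4.00 = 532 nm.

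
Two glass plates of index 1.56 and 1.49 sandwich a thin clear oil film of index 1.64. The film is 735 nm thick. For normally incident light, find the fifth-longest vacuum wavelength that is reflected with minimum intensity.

482 nm

Ray reflecting at the top interface goes from n = 1.56 toward n = 1.64: a half-wave phase shift.
Ray reflecting at the bottom interface goes from n = 1.64 toward n = 1.49: no phase shift.
The two reflections differ by half a wavelength.
For minimum reflection here: 2 n t = m λ.
λ = 2 n t / m. The fifth-longest wavelength is m = 5: λ = 2 × 1.64 × 735 / 5.00 = 482 nm.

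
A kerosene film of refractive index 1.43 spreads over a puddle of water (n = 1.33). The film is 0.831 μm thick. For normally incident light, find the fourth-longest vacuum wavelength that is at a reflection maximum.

679 nm

At the upper boundary (n = 1.0 to n = 1.43) the reflected ray undergoes a half-wave phase shift.
Bottom surface (1.43 → 1.33): reflection off a lower-index medium gives no phase shift.
The two reflections differ by half a wavelength.
For bright reflection here: 2 n t = (m + ½) λ.
λ = 2 n t / (m + ½). The fourth-longest wavelength is m = 3: λ = 2 × 1.43 × 831 / 3.50 = 679 nm.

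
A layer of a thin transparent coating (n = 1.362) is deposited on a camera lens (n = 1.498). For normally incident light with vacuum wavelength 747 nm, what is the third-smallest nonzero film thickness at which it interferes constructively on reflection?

823 nm

Ray reflecting at the top interface goes from n = 1.0 toward n = 1.362: a half-wave phase shift.
At the lower boundary (n = 1.362 to n = 1.498) the reflected ray undergoes a half-wave phase shift.
Zero or two π shifts → no net half-wave offset.
So the condition for constructive reflection is 2 n t = m λ.
The third-smallest nonzero thickness corresponds to m = 3: t = m λ / (2 n) = 3.00 × 747 / (2 × 1.362) = 823 nm.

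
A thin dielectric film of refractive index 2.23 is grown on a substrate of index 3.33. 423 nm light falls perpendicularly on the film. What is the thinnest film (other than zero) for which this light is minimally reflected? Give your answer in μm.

0.0474 μm

At the upper boundary (n = 1.0 to n = 2.23) the reflected ray undergoes a half-wave phase shift.
Bottom surface (2.23 → 3.33): reflection off a higher-index medium gives a half-wave phase shift.
Zero or two π shifts → no net half-wave offset.
So the condition for destructive reflection is 2 n t = (m + ½) λ.
Minimum at m = 0: t = λ / (4 n) = 423 / (4 × 2.23) = 47.4 nm.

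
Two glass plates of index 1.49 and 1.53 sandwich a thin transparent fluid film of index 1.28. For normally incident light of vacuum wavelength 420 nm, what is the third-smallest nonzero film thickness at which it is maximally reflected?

Top surface (1.49 → 1.28): reflection off a lower-index medium gives no phase shift.
Ray reflecting at the bottom interface goes from n = 1.28 toward n = 1.53: a half-wave phase shift.
The two reflections differ by half a wavelength.
For bright reflection here: 2 n t = (m + ½) λ.
The third-smallest nonzero thickness corresponds to m = 2: t = (m + ½) λ / (2 n) = 2.50 × 420 / (2 × 1.28) = 410 nm.

410 nm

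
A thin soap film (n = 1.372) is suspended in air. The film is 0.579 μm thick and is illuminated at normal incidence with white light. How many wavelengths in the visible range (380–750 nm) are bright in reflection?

Ray reflecting at the top interface goes from n = 1.0 toward n = 1.372: a half-wave phase shift.
Ray reflecting at the bottom interface goes from n = 1.372 toward n = 1.0: no phase shift.
Net: one phase inversion between the two reflected rays.
For bright reflection here: 2 n t = (m + ½) λ.
λ = 2 n t / (m + ½) = 1589 / (m + ½) nm.
m=1: 1059 nm (IR); m=2: 636 nm (visible); m=3: 454 nm (visible); m=4: 353 nm (UV).

2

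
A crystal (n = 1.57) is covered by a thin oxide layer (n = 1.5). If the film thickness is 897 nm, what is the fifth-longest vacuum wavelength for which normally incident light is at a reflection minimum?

At the upper boundary (n = 1.0 to n = 1.5) the reflected ray undergoes a half-wave phase shift.
Ray reflecting at the bottom interface goes from n = 1.5 toward n = 1.57: a half-wave phase shift.
The two reflections carry the same phase change, so no net offset.
So the condition for destructive reflection is 2 n t = (m + ½) λ.
λ = 2 n t / (m + ½). The fifth-longest wavelength is m = 4: λ = 2 × 1.5 × 897 / 4.50 = 598 nm.

598 nm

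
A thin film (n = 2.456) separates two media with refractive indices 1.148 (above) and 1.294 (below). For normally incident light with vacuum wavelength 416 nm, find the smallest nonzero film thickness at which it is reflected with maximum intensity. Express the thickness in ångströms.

Ray reflecting at the top interface goes from n = 1.148 toward n = 2.456: a half-wave phase shift.
Bottom surface (2.456 → 1.294): reflection off a lower-index medium gives no phase shift.
The two reflections differ by half a wavelength.
So the condition for constructive reflection is 2 n t = (m + ½) λ.
Minimum at m = 0: t = λ / (4 n) = 416 / (4 × 2.456) = 42.3 nm.

423 Å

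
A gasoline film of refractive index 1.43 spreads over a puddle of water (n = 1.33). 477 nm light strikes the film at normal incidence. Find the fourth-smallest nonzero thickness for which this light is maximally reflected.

584 nm

Ray reflecting at the top interface goes from n = 1.0 toward n = 1.43: a half-wave phase shift.
Bottom surface (1.43 → 1.33): reflection off a lower-index medium gives no phase shift.
Net: one phase inversion between the two reflected rays.
For strong reflection here: 2 n t = (m + ½) λ.
The fourth-smallest nonzero thickness corresponds to m = 3: t = (m + ½) λ / (2 n) = 3.50 × 477 / (2 × 1.43) = 584 nm.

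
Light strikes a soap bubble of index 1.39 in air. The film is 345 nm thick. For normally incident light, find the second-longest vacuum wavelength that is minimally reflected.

Ray reflecting at the top interface goes from n = 1.0 toward n = 1.39: a half-wave phase shift.
Bottom surface (1.39 → 1.0): reflection off a lower-index medium gives no phase shift.
Exactly one π shift → a net half-wave offset.
For minimum reflection here: 2 n t = m λ.
λ = 2 n t / m. The second-longest wavelength is m = 2: λ = 2 × 1.39 × 345 / 2.00 = 480 nm.

480 nm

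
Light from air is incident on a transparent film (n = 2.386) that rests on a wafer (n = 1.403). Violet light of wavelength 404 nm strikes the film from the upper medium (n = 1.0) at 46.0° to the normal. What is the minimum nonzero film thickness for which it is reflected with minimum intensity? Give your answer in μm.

0.0888 μm

Top surface (1.0 → 2.386): reflection off a higher-index medium gives a half-wave phase shift.
At the lower boundary (n = 2.386 to n = 1.403) the reflected ray undergoes no phase shift.
Net: one phase inversion between the two reflected rays.
So the condition for destructive reflection is 2 n t cos θ_r = m λ.
Snell's law: 1.0 sin 46.0° = 2.386 sin θ_r → sin θ_r = 0.301, cos θ_r = 0.953.
Minimum nonzero at m = 1: t = λ / (2 n cos θ_r) = 404 / (2 × 2.386 × 0.953) = 88.8 nm.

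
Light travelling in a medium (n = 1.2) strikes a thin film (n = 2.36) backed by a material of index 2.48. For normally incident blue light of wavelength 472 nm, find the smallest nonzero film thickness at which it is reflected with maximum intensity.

Ray reflecting at the top interface goes from n = 1.2 toward n = 2.36: a half-wave phase shift.
Ray reflecting at the bottom interface goes from n = 2.36 toward n = 2.48: a half-wave phase shift.
Net: no relative phase inversion (both shifts match).
With no net inversion, constructive interference in reflection requires 2 n t = m λ.
Minimum nonzero at m = 1: t = λ / (2 n) = 472 / (2 × 2.36) = 100 nm.

100 nm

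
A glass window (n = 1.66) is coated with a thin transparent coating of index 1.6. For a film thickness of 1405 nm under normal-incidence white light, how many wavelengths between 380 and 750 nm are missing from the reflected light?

Top surface (1.0 → 1.6): reflection off a higher-index medium gives a half-wave phase shift.
Ray reflecting at the bottom interface goes from n = 1.6 toward n = 1.66: a half-wave phase shift.
Net: no relative phase inversion (both shifts match).
For minimum reflection here: 2 n t = (m + ½) λ.
λ = 2 n t / (m + ½) = 4496 / (m + ½) nm.
m=5: 817 nm (IR); m=6: 692 nm (visible); m=7: 599 nm (visible); m=8: 529 nm (visible); m=9: 473 nm (visible); m=10: 428 nm (visible); m=11: 391 nm (visible); m=12: 360 nm (UV).

6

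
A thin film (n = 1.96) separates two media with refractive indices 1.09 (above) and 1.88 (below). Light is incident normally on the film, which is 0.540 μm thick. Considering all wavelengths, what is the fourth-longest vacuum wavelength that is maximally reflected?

At the upper boundary (n = 1.09 to n = 1.96) the reflected ray undergoes a half-wave phase shift.
Bottom surface (1.96 → 1.88): reflection off a lower-index medium gives no phase shift.
The two reflections differ by half a wavelength.
With one net inversion, constructive interference in reflection requires 2 n t = (m + ½) λ.
λ = 2 n t / (m + ½). The fourth-longest wavelength is m = 3: λ = 2 × 1.96 × 540 / 3.50 = 605 nm.

605 nm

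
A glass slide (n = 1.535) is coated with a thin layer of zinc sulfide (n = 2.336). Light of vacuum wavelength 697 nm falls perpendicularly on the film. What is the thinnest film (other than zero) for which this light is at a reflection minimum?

149 nm

Top surface (1.0 → 2.336): reflection off a higher-index medium gives a half-wave phase shift.
Ray reflecting at the bottom interface goes from n = 2.336 toward n = 1.535: no phase shift.
The two reflections differ by half a wavelength.
So the condition for destructive reflection is 2 n t = m λ.
Minimum nonzero at m = 1: t = λ / (2 n) = 697 / (2 × 2.336) = 149 nm.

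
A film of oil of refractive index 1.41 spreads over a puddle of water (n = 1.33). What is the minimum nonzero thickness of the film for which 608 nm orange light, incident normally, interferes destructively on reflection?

216 nm

Ray reflecting at the top interface goes from n = 1.0 toward n = 1.41: a half-wave phase shift.
Bottom surface (1.41 → 1.33): reflection off a lower-index medium gives no phase shift.
The two reflections differ by half a wavelength.
So the condition for destructive reflection is 2 n t = m λ.
Minimum nonzero at m = 1: t = λ / (2 n) = 608 / (2 × 1.41) = 216 nm.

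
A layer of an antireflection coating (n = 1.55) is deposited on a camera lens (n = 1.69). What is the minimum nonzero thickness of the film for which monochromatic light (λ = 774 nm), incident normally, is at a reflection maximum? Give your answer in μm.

Top surface (1.0 → 1.55): reflection off a higher-index medium gives a half-wave phase shift.
Bottom surface (1.55 → 1.69): reflection off a higher-index medium gives a half-wave phase shift.
The two reflections carry the same phase change, so no net offset.
For maximum reflection here: 2 n t = m λ.
Minimum nonzero at m = 1: t = λ / (2 n) = 774 / (2 × 1.55) = 250 nm.

0.250 μm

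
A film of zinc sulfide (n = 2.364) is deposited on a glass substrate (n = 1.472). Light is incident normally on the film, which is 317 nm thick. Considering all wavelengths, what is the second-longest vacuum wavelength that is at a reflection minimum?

Ray reflecting at the top interface goes from n = 1.0 toward n = 2.364: a half-wave phase shift.
Ray reflecting at the bottom interface goes from n = 2.364 toward n = 1.472: no phase shift.
Net: one phase inversion between the two reflected rays.
So the condition for destructive reflection is 2 n t = m λ.
λ = 2 n t / m. The second-longest wavelength is m = 2: λ = 2 × 2.364 × 317 / 2.00 = 749 nm.

749 nm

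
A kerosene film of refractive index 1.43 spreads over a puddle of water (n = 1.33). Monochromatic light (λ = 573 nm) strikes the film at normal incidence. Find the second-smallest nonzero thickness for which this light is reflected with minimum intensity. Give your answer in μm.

0.401 μm

Top surface (1.0 → 1.43): reflection off a higher-index medium gives a half-wave phase shift.
Ray reflecting at the bottom interface goes from n = 1.43 toward n = 1.33: no phase shift.
Net: one phase inversion between the two reflected rays.
For dark reflection here: 2 n t = m λ.
The second-smallest nonzero thickness corresponds to m = 2: t = m λ / (2 n) = 2.00 × 573 / (2 × 1.43) = 401 nm.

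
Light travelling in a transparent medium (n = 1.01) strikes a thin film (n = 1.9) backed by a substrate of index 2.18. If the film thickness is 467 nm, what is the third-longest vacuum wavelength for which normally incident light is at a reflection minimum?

At the upper boundary (n = 1.01 to n = 1.9) the reflected ray undergoes a half-wave phase shift.
Ray reflecting at the bottom interface goes from n = 1.9 toward n = 2.18: a half-wave phase shift.
Zero or two π shifts → no net half-wave offset.
With no net inversion, destructive interference in reflection requires 2 n t = (m + ½) λ.
λ = 2 n t / (m + ½). The third-longest wavelength is m = 2: λ = 2 × 1.9 × 467 / 2.50 = 710 nm.

710 nm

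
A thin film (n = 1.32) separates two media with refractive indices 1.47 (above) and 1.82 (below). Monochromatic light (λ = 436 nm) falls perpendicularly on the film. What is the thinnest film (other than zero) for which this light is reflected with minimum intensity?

165 nm

At the upper boundary (n = 1.47 to n = 1.32) the reflected ray undergoes no phase shift.
At the lower boundary (n = 1.32 to n = 1.82) the reflected ray undergoes a half-wave phase shift.
The two reflections differ by half a wavelength.
So the condition for destructive reflection is 2 n t = m λ.
Minimum nonzero at m = 1: t = λ / (2 n) = 436 / (2 × 1.32) = 165 nm.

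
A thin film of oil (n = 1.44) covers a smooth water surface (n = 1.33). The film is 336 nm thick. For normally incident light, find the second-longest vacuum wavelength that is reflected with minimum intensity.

484 nm

Top surface (1.0 → 1.44): reflection off a higher-index medium gives a half-wave phase shift.
Bottom surface (1.44 → 1.33): reflection off a lower-index medium gives no phase shift.
Net: one phase inversion between the two reflected rays.
With one net inversion, destructive interference in reflection requires 2 n t = m λ.
λ = 2 n t / m. The second-longest wavelength is m = 2: λ = 2 × 1.44 × 336 / 2.00 = 484 nm.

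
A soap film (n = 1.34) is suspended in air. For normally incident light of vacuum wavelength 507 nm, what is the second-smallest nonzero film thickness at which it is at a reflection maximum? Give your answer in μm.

At the upper boundary (n = 1.0 to n = 1.34) the reflected ray undergoes a half-wave phase shift.
At the lower boundary (n = 1.34 to n = 1.0) the reflected ray undergoes no phase shift.
The two reflections differ by half a wavelength.
So the condition for constructive reflection is 2 n t = (m + ½) λ.
The second-smallest nonzero thickness corresponds to m = 1: t = (m + ½) λ / (2 n) = 1.50 × 507 / (2 × 1.34) = 284 nm.

0.284 μm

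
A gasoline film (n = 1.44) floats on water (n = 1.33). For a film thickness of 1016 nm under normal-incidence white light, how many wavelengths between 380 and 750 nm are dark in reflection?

At the upper boundary (n = 1.0 to n = 1.44) the reflected ray undergoes a half-wave phase shift.
Ray reflecting at the bottom interface goes from n = 1.44 toward n = 1.33: no phase shift.
Net: one phase inversion between the two reflected rays.
For dark reflection here: 2 n t = m λ.
λ = 2 n t / m = 2926 / m nm.
m=3: 975 nm (IR); m=4: 732 nm (visible); m=5: 585 nm (visible); m=6: 488 nm (visible); m=7: 418 nm (visible); m=8: 366 nm (UV).

4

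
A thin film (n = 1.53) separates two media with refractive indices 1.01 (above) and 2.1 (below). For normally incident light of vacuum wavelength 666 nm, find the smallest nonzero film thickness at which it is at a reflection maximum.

Top surface (1.01 → 1.53): reflection off a higher-index medium gives a half-wave phase shift.
At the lower boundary (n = 1.53 to n = 2.1) the reflected ray undergoes a half-wave phase shift.
Net: no relative phase inversion (both shifts match).
With no net inversion, constructive interference in reflection requires 2 n t = m λ.
Minimum nonzero at m = 1: t = λ / (2 n) = 666 / (2 × 1.53) = 218 nm.

218 nm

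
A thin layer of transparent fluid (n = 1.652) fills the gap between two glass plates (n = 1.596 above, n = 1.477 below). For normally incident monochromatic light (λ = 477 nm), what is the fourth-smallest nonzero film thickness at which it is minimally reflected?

Top surface (1.596 → 1.652): reflection off a higher-index medium gives a half-wave phase shift.
Bottom surface (1.652 → 1.477): reflection off a lower-index medium gives no phase shift.
Exactly one π shift → a net half-wave offset.
For minimum reflection here: 2 n t = m λ.
The fourth-smallest nonzero thickness corresponds to m = 4: t = m λ / (2 n) = 4.00 × 477 / (2 × 1.652) = 577 nm.

577 nm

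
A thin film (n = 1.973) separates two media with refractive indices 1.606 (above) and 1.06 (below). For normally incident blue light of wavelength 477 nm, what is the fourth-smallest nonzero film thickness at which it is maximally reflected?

Ray reflecting at the top interface goes from n = 1.606 toward n = 1.973: a half-wave phase shift.
At the lower boundary (n = 1.973 to n = 1.06) the reflected ray undergoes no phase shift.
The two reflections differ by half a wavelength.
With one net inversion, constructive interference in reflection requires 2 n t = (m + ½) λ.
The fourth-smallest nonzero thickness corresponds to m = 3: t = (m + ½) λ / (2 n) = 3.50 × 477 / (2 × 1.973) = 423 nm.

423 nm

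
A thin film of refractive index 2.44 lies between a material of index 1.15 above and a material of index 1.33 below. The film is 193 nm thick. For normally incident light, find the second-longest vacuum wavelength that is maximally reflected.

Top surface (1.15 → 2.44): reflection off a higher-index medium gives a half-wave phase shift.
At the lower boundary (n = 2.44 to n = 1.33) the reflected ray undergoes no phase shift.
Net: one phase inversion between the two reflected rays.
With one net inversion, constructive interference in reflection requires 2 n t = (m + ½) λ.
λ = 2 n t / (m + ½). The second-longest wavelength is m = 1: λ = 2 × 2.44 × 193 / 1.50 = 628 nm.

628 nm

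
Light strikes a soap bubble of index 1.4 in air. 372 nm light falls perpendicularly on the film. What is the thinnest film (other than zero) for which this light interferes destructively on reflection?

133 nm

Ray reflecting at the top interface goes from n = 1.0 toward n = 1.4: a half-wave phase shift.
Bottom surface (1.4 → 1.0): reflection off a lower-index medium gives no phase shift.
The two reflections differ by half a wavelength.
With one net inversion, destructive interference in reflection requires 2 n t = m λ.
Minimum nonzero at m = 1: t = λ / (2 n) = 372 / (2 × 1.4) = 133 nm.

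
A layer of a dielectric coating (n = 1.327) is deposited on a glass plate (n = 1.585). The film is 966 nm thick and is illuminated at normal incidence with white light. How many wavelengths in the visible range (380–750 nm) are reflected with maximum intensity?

3

Top surface (1.0 → 1.327): reflection off a higher-index medium gives a half-wave phase shift.
Ray reflecting at the bottom interface goes from n = 1.327 toward n = 1.585: a half-wave phase shift.
Zero or two π shifts → no net half-wave offset.
With no net inversion, constructive interference in reflection requires 2 n t = m λ.
λ = 2 n t / m = 2564 / m nm.
m=3: 855 nm (IR); m=4: 641 nm (visible); m=5: 513 nm (visible); m=6: 427 nm (visible); m=7: 366 nm (UV).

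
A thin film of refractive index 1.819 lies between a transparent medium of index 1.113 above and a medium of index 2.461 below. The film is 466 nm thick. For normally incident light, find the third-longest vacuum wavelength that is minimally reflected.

678 nm

Top surface (1.113 → 1.819): reflection off a higher-index medium gives a half-wave phase shift.
At the lower boundary (n = 1.819 to n = 2.461) the reflected ray undergoes a half-wave phase shift.
Net: no relative phase inversion (both shifts match).
With no net inversion, destructive interference in reflection requires 2 n t = (m + ½) λ.
λ = 2 n t / (m + ½). The third-longest wavelength is m = 2: λ = 2 × 1.819 × 466 / 2.50 = 678 nm.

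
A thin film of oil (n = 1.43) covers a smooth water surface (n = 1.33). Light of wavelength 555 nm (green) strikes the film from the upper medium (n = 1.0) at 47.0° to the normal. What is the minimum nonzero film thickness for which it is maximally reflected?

Top surface (1.0 → 1.43): reflection off a higher-index medium gives a half-wave phase shift.
Bottom surface (1.43 → 1.33): reflection off a lower-index medium gives no phase shift.
The two reflections differ by half a wavelength.
For maximum reflection here: 2 n t cos θ_r = (m + ½) λ.
Snell's law: 1.0 sin 47.0° = 1.43 sin θ_r → sin θ_r = 0.511, cos θ_r = 0.859.
Minimum at m = 0: t = λ / (4 n cos θ_r) = 555 / (4 × 1.43 × 0.859) = 113 nm.

113 nm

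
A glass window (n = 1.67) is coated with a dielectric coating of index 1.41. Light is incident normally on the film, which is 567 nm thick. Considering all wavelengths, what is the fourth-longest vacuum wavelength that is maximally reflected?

Top surface (1.0 → 1.41): reflection off a higher-index medium gives a half-wave phase shift.
Ray reflecting at the bottom interface goes from n = 1.41 toward n = 1.67: a half-wave phase shift.
The two reflections carry the same phase change, so no net offset.
So the condition for constructive reflection is 2 n t = m λ.
λ = 2 n t / m. The fourth-longest wavelength is m = 4: λ = 2 × 1.41 × 567 / 4.00 = 400 nm.

400 nm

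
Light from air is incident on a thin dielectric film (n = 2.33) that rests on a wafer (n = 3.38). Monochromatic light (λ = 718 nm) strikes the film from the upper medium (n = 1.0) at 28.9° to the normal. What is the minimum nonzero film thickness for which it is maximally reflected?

158 nm

Ray reflecting at the top interface goes from n = 1.0 toward n = 2.33: a half-wave phase shift.
At the lower boundary (n = 2.33 to n = 3.38) the reflected ray undergoes a half-wave phase shift.
Net: no relative phase inversion (both shifts match).
For strong reflection here: 2 n t cos θ_r = m λ.
Snell's law: 1.0 sin 28.9° = 2.33 sin θ_r → sin θ_r = 0.207, cos θ_r = 0.978.
Minimum nonzero at m = 1: t = λ / (2 n cos θ_r) = 718 / (2 × 2.33 × 0.978) = 158 nm.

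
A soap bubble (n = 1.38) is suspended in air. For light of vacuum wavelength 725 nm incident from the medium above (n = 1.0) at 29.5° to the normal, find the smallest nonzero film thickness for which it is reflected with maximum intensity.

Top surface (1.0 → 1.38): reflection off a higher-index medium gives a half-wave phase shift.
Ray reflecting at the bottom interface goes from n = 1.38 toward n = 1.0: no phase shift.
Net: one phase inversion between the two reflected rays.
For maximum reflection here: 2 n t cos θ_r = (m + ½) λ.
Snell's law: 1.0 sin 29.5° = 1.38 sin θ_r → sin θ_r = 0.357, cos θ_r = 0.934.
Minimum at m = 0: t = λ / (4 n cos θ_r) = 725 / (4 × 1.38 × 0.934) = 141 nm.

141 nm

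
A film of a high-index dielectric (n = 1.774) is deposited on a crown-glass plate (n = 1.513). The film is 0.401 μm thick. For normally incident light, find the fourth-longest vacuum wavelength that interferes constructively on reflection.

406 nm

At the upper boundary (n = 1.0 to n = 1.774) the reflected ray undergoes a half-wave phase shift.
At the lower boundary (n = 1.774 to n = 1.513) the reflected ray undergoes no phase shift.
Exactly one π shift → a net half-wave offset.
With one net inversion, constructive interference in reflection requires 2 n t = (m + ½) λ.
λ = 2 n t / (m + ½). The fourth-longest wavelength is m = 3: λ = 2 × 1.774 × 401 / 3.50 = 406 nm.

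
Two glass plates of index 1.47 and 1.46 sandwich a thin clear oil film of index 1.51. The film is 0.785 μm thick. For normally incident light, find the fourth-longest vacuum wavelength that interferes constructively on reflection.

677 nm

At the upper boundary (n = 1.47 to n = 1.51) the reflected ray undergoes a half-wave phase shift.
Ray reflecting at the bottom interface goes from n = 1.51 toward n = 1.46: no phase shift.
Exactly one π shift → a net half-wave offset.
So the condition for constructive reflection is 2 n t = (m + ½) λ.
λ = 2 n t / (m + ½). The fourth-longest wavelength is m = 3: λ = 2 × 1.51 × 785 / 3.50 = 677 nm.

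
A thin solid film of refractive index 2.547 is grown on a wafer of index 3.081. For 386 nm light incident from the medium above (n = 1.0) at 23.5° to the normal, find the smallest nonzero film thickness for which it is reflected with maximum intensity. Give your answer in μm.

0.0767 μm

Top surface (1.0 → 2.547): reflection off a higher-index medium gives a half-wave phase shift.
Ray reflecting at the bottom interface goes from n = 2.547 toward n = 3.081: a half-wave phase shift.
Net: no relative phase inversion (both shifts match).
So the condition for constructive reflection is 2 n t cos θ_r = m λ.
Snell's law: 1.0 sin 23.5° = 2.547 sin θ_r → sin θ_r = 0.157, cos θ_r = 0.988.
Minimum nonzero at m = 1: t = λ / (2 n cos θ_r) = 386 / (2 × 2.547 × 0.988) = 76.7 nm.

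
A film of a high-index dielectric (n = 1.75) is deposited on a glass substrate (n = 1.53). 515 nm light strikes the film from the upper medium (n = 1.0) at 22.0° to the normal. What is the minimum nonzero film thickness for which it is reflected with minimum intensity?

151 nm

Ray reflecting at the top interface goes from n = 1.0 toward n = 1.75: a half-wave phase shift.
Ray reflecting at the bottom interface goes from n = 1.75 toward n = 1.53: no phase shift.
Net: one phase inversion between the two reflected rays.
With one net inversion, destructive interference in reflection requires 2 n t cos θ_r = m λ.
Snell's law: 1.0 sin 22.0° = 1.75 sin θ_r → sin θ_r = 0.214, cos θ_r = 0.977.
Minimum nonzero at m = 1: t = λ / (2 n cos θ_r) = 515 / (2 × 1.75 × 0.977) = 151 nm.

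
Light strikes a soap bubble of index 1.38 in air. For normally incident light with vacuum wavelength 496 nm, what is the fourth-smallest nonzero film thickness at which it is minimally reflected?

At the upper boundary (n = 1.0 to n = 1.38) the reflected ray undergoes a half-wave phase shift.
At the lower boundary (n = 1.38 to n = 1.0) the reflected ray undergoes no phase shift.
Exactly one π shift → a net half-wave offset.
For weak reflection here: 2 n t = m λ.
The fourth-smallest nonzero thickness corresponds to m = 4: t = m λ / (2 n) = 4.00 × 496 / (2 × 1.38) = 719 nm.

719 nm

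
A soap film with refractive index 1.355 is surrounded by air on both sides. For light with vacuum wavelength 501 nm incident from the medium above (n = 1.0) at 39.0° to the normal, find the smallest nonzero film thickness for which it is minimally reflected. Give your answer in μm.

Ray reflecting at the top interface goes from n = 1.0 toward n = 1.355: a half-wave phase shift.
Ray reflecting at the bottom interface goes from n = 1.355 toward n = 1.0: no phase shift.
The two reflections differ by half a wavelength.
With one net inversion, destructive interference in reflection requires 2 n t cos θ_r = m λ.
Snell's law: 1.0 sin 39.0° = 1.355 sin θ_r → sin θ_r = 0.464, cos θ_r = 0.886.
Minimum nonzero at m = 1: t = λ / (2 n cos θ_r) = 501 / (2 × 1.355 × 0.886) = 209 nm.

0.209 μm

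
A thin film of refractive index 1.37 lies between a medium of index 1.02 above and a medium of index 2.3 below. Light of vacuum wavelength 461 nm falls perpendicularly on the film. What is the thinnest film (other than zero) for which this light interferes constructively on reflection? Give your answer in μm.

At the upper boundary (n = 1.02 to n = 1.37) the reflected ray undergoes a half-wave phase shift.
Ray reflecting at the bottom interface goes from n = 1.37 toward n = 2.3: a half-wave phase shift.
The two reflections carry the same phase change, so no net offset.
So the condition for constructive reflection is 2 n t = m λ.
Minimum nonzero at m = 1: t = λ / (2 n) = 461 / (2 × 1.37) = 168 nm.

0.168 μm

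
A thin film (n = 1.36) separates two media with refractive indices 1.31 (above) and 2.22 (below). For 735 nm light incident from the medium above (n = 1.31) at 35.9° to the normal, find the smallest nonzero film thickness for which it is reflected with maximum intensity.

327 nm

At the upper boundary (n = 1.31 to n = 1.36) the reflected ray undergoes a half-wave phase shift.
Bottom surface (1.36 → 2.22): reflection off a higher-index medium gives a half-wave phase shift.
Net: no relative phase inversion (both shifts match).
For bright reflection here: 2 n t cos θ_r = m λ.
Snell's law: 1.31 sin 35.9° = 1.36 sin θ_r → sin θ_r = 0.565, cos θ_r = 0.825.
Minimum nonzero at m = 1: t = λ / (2 n cos θ_r) = 735 / (2 × 1.36 × 0.825) = 327 nm.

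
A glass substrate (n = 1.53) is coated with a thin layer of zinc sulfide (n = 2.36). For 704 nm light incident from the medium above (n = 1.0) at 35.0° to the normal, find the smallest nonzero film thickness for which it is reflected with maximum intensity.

Top surface (1.0 → 2.36): reflection off a higher-index medium gives a half-wave phase shift.
Bottom surface (2.36 → 1.53): reflection off a lower-index medium gives no phase shift.
Exactly one π shift → a net half-wave offset.
For bright reflection here: 2 n t cos θ_r = (m + ½) λ.
Snell's law: 1.0 sin 35.0° = 2.36 sin θ_r → sin θ_r = 0.243, cos θ_r = 0.970.
Minimum at m = 0: t = λ / (4 n cos θ_r) = 704 / (4 × 2.36 × 0.970) = 76.9 nm.

76.9 nm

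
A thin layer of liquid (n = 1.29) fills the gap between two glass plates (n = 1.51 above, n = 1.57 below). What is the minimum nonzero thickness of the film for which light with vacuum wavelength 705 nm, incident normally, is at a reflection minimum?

Ray reflecting at the top interface goes from n = 1.51 toward n = 1.29: no phase shift.
Ray reflecting at the bottom interface goes from n = 1.29 toward n = 1.57: a half-wave phase shift.
Net: one phase inversion between the two reflected rays.
For minimum reflection here: 2 n t = m λ.
Minimum nonzero at m = 1: t = λ / (2 n) = 705 / (2 × 1.29) = 273 nm.

273 nm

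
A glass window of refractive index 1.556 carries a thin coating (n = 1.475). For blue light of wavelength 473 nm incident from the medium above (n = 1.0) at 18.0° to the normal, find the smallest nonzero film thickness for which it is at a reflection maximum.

164 nm

At the upper boundary (n = 1.0 to n = 1.475) the reflected ray undergoes a half-wave phase shift.
Bottom surface (1.475 → 1.556): reflection off a higher-index medium gives a half-wave phase shift.
The two reflections carry the same phase change, so no net offset.
So the condition for constructive reflection is 2 n t cos θ_r = m λ.
Snell's law: 1.0 sin 18.0° = 1.475 sin θ_r → sin θ_r = 0.210, cos θ_r = 0.978.
Minimum nonzero at m = 1: t = λ / (2 n cos θ_r) = 473 / (2 × 1.475 × 0.978) = 164 nm.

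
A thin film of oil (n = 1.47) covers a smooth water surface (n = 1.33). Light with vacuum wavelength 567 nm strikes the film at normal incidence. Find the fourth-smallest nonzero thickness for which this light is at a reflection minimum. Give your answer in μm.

0.771 μm

At the upper boundary (n = 1.0 to n = 1.47) the reflected ray undergoes a half-wave phase shift.
At the lower boundary (n = 1.47 to n = 1.33) the reflected ray undergoes no phase shift.
The two reflections differ by half a wavelength.
For dark reflection here: 2 n t = m λ.
The fourth-smallest nonzero thickness corresponds to m = 4: t = m λ / (2 n) = 4.00 × 567 / (2 × 1.47) = 771 nm.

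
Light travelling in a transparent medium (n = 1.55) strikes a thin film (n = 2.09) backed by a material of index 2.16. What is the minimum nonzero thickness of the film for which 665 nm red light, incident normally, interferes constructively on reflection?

159 nm

Top surface (1.55 → 2.09): reflection off a higher-index medium gives a half-wave phase shift.
At the lower boundary (n = 2.09 to n = 2.16) the reflected ray undergoes a half-wave phase shift.
Net: no relative phase inversion (both shifts match).
For maximum reflection here: 2 n t = m λ.
Minimum nonzero at m = 1: t = λ / (2 n) = 665 / (2 × 2.09) = 159 nm.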